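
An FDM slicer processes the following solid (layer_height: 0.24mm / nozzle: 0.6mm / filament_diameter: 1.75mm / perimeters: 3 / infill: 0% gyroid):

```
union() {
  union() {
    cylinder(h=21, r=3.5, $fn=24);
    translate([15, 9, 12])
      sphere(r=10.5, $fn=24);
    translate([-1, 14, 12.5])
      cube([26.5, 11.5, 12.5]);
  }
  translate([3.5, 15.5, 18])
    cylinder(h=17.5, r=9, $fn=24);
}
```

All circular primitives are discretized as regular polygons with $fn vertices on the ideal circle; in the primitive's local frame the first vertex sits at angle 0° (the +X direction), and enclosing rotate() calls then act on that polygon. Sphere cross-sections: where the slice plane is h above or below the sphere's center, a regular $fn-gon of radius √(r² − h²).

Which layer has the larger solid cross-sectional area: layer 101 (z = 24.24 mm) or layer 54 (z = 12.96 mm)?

Layer 101 (z = 24.24): the cylinder is not intersected at this z (z outside [0, 21]); the sphere at (15, 9) is not intersected at this z (|z−center|=12.240 > r=10.5); the 26.5×11.5 cube at (-1, 14) contributes its full rectangle (area 304.75 mm²); Combining (union): only the 26.5×11.5 cube at (-1, 14) is present, so the union is just that shape — area = 304.75 mm²; the r=9 cylinder at (3.5, 15.5) contributes a regular 24-gon of circumradius 9 (area = (24/2)·9.000²·sin(360°/24) = 251.57 mm²); Combining (union): the regions partially overlap — summed areas 556.32 mm² minus the doubly-counted overlap 121.50 mm² gives 434.83 mm² — area = 434.83 mm². So its area = 434.83 mm². Layer 54 (z = 12.96): the cylinder: section is a regular 24-gon, circumradius r=3.5 (area = (24/2)·3.500²·sin(360°/24) = 38.05 mm²); the r=10.5 sphere at (15, 9) slices to a regular 24-gon of circumradius 10.456 (√(r²−h²) with h=0.96 from center) (area = (24/2)·10.456²·sin(360°/24) = 339.56 mm²); the cube at (-1, 14) is present — its section is the full 26.5×11.5 rectangle (area 304.75 mm²); Merging all regions: the regions partially overlap — summed areas 682.35 mm² minus the doubly-counted overlap 70.00 mm² gives 612.36 mm² — area = 612.36 mm²; the cylinder at (3.5, 15.5) is not intersected at this z (z outside [18, 35.5]); Taking the union: only that combined region is present, so the union is just that shape — area = 612.36 mm². So its area = 612.36 mm². Layer 54 is larger (612.36 vs 434.83 mm²).

layer 54 (z = 12.96 mm)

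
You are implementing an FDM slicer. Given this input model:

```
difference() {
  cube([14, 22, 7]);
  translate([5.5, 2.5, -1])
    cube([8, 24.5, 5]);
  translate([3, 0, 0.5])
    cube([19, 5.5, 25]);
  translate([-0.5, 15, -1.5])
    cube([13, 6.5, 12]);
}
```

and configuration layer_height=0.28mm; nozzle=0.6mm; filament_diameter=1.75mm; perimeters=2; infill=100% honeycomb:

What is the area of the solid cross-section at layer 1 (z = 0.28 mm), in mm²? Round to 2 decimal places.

116.25 mm²

At z = 0.28 mm: the cube (footprint 14×22) is included at this height (area 308.00 mm²); the 8×24.5 cube at (5.5, 2.5) contributes its full rectangle (area 196.00 mm²); the cube at (3, 0) is absent (z outside [0.5, 25.5]); the cube at (-0.5, 15) (footprint 13×6.5) is included at this height (area 84.50 mm²); Taking the first minus the rest: starting from the 14×22 cube (308.00 mm²), the 8×24.5 cube at (5.5, 2.5) partially overlaps it — only the 156.00 mm² overlap (of its 196.00 mm²) is removed, clipping the outline; the 13×6.5 cube at (-0.5, 15) partially overlaps it — only the 35.75 mm² overlap (of its 84.50 mm²) is removed, clipping the outline — area = 116.25 mm². Overall, the cross-section has 2 separate islands. Net area = 116.25 mm².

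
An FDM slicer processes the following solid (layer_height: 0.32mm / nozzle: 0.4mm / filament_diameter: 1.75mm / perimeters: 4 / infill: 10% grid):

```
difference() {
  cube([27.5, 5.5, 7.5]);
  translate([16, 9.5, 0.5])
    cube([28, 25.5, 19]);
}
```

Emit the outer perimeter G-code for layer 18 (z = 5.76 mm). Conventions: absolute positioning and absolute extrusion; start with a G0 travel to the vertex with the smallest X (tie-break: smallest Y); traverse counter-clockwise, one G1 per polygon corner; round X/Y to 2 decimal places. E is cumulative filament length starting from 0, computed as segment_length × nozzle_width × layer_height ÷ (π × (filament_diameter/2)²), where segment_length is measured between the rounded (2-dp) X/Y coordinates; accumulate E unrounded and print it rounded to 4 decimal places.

G0 X0.00 Y0.00 Z5.76
G1 X27.50 Y0.00 E1.4634
G1 X27.50 Y5.50 E1.7561
G1 X0.00 Y5.50 E3.2196
G1 X0.00 Y0.00 E3.5123

At z = 5.76 mm: the cube is present — its section is the full 27.5×5.5 rectangle; the cube at (16, 9.5) is present — its section is the full 28×25.5 rectangle; Taking the first minus the rest: starting from the 27.5×5.5 cube, the 28×25.5 cube at (16, 9.5) misses the remaining region (no effect) — 1 connected region. The outline is a single polygon with 4 vertices. Extrusion per mm of travel: 0.4 × 0.32 / (π × 0.875²) = 0.053216. Accumulating E over each segment gives final E = 3.5123.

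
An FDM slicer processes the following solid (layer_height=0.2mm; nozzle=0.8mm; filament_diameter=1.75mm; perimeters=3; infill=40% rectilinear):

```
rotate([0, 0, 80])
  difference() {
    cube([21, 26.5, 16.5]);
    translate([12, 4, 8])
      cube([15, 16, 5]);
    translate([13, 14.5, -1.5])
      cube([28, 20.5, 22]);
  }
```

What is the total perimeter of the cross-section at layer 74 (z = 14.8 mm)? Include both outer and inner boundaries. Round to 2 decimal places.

95.00 mm

At z = 14.8 mm: the cube (footprint 21×26.5) is included at this height (perimeter 95.00 mm); the cube at (12, 4) is absent (z outside [8, 13]); the cube at (13, 14.5) (footprint 28×20.5) is included at this height (perimeter 97.00 mm); Subtracting the remaining from the first: starting from the 21×26.5 cube, the 28×20.5 cube at (13, 14.5) partially overlaps it — only the 96.00 mm² overlap (of its 574.00 mm²) is removed, clipping the outline — boundary = 95.00 mm; (rotated 80° about Z; rotation is an isometry so areas/perimeters/island counts are preserved). Overall, the cross-section is a single solid region. Total boundary length (outer) = 95.00 mm.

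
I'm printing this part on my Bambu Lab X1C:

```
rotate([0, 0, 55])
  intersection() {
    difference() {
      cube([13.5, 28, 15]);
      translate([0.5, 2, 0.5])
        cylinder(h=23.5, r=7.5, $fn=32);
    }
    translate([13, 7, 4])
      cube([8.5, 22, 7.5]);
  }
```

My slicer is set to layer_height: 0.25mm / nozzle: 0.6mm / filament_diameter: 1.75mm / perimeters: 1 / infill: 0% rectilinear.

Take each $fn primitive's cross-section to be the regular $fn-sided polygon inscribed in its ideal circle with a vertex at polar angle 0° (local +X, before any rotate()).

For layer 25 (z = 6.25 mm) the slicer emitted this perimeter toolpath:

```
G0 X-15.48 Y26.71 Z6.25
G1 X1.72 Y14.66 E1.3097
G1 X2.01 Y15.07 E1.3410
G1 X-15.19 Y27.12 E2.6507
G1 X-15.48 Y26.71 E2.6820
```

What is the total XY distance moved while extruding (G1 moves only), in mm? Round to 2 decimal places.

Sum the Euclidean lengths of each G1 segment: total = 43.01 mm.

43.01 mm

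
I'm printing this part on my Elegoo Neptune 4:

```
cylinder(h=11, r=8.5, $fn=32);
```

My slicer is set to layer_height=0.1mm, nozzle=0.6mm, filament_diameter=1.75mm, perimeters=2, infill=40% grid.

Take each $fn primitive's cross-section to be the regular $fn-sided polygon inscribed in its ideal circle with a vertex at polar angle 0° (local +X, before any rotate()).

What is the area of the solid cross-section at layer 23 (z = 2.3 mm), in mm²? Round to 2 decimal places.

225.52 mm²

At z = 2.3 mm: the r=8.5 cylinder gives a regular 32-gon of circumradius 8.5 (constant along its height) (area = (32/2)·8.500²·sin(360°/32) = 225.52 mm²). Overall, the cross-section is a single solid region. Net area = 225.52 mm².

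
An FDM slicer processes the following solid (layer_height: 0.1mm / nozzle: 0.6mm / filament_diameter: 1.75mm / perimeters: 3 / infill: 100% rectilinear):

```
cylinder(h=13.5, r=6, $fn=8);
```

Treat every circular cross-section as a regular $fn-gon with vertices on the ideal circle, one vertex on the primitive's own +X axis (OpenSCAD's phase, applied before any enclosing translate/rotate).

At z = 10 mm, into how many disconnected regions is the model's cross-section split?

At z = 10 mm: the cylinder: section is a regular 8-gon, circumradius r=6. The result has 1 disconnected region.

1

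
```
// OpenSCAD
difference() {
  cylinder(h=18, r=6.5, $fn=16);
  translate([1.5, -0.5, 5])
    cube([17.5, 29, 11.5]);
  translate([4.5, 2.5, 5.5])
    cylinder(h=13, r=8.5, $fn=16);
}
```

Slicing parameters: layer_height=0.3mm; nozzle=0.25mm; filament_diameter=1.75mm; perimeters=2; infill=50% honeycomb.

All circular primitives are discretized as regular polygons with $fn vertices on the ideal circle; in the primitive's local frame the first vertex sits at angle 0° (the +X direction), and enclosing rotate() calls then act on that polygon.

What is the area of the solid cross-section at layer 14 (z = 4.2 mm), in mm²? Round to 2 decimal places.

At z = 4.2 mm: the r=6.5 cylinder contributes a regular 16-gon of circumradius 6.5 (area = (16/2)·6.500²·sin(360°/16) = 129.35 mm²); the cube at (1.5, -0.5) does not reach this height (z outside [5, 16.5]); the cylinder at (4.5, 2.5) is absent (z outside [5.5, 18.5]); Taking the first minus the rest: none of the subtracted shapes is present at this height, so the r=6.5 cylinder is unchanged — area = 129.35 mm². Overall, the cross-section is a single solid region. Net area = 129.35 mm².

129.35 mm²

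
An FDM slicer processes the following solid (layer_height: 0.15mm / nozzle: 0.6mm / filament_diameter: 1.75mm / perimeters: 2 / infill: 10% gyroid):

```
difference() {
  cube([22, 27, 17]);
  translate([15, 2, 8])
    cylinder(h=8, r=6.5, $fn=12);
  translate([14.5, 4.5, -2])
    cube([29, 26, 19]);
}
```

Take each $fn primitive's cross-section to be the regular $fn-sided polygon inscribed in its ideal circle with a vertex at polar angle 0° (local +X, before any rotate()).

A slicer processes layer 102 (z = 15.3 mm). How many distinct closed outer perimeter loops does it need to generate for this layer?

At z = 15.3 mm: the 22×27 cube contributes its full rectangle; the cylinder at (15, 2): section is a regular 12-gon, circumradius r=6.5; the cube at (14.5, 4.5) is present — its section is the full 29×26 rectangle; After the difference (first − rest): starting from the 22×27 cube, the r=6.5 cylinder at (15, 2) partially overlaps it — only the 88.30 mm² overlap (of its 126.75 mm²) is removed, clipping the outline; the 29×26 cube at (14.5, 4.5) partially overlaps it — only the 150.51 mm² overlap (of its 754.00 mm²) is removed, clipping the outline — 2 connected regions. The result has 2 disconnected regions.

2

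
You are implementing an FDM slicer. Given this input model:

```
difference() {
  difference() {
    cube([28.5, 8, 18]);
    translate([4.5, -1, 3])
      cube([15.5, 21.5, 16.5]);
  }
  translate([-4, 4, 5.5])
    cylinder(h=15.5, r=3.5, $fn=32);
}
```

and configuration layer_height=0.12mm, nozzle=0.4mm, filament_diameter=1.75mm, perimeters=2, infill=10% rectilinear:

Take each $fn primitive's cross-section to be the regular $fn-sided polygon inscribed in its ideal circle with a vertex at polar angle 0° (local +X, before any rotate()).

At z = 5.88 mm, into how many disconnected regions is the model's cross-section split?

2

At z = 5.88 mm: the cube is present — its section is the full 28.5×8 rectangle; the 15.5×21.5 cube at (4.5, -1) contributes its full rectangle; After the difference (first − rest): starting from the 28.5×8 cube, the 15.5×21.5 cube at (4.5, -1) partially overlaps it — only the 124.00 mm² overlap (of its 333.25 mm²) is removed, clipping the outline — 2 connected regions; the r=3.5 cylinder at (-4, 4) gives a regular 32-gon of circumradius 3.5 (constant along its height); After the difference (first − rest): starting from the result so far, the r=3.5 cylinder at (-4, 4) misses the remaining region (no effect) — 2 connected regions. The result has 2 disconnected regions.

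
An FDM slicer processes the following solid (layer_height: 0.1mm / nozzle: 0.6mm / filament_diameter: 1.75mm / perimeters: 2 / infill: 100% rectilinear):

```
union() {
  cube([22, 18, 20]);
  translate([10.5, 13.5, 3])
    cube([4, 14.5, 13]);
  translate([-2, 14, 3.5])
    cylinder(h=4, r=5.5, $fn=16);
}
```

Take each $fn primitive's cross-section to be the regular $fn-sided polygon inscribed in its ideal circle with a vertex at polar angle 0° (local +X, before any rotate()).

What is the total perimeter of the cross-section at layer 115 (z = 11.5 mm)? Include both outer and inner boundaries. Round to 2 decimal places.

At z = 11.5 mm: the cube (footprint 22×18) is included at this height (perimeter 80.00 mm); the 4×14.5 cube at (10.5, 13.5) contributes its full rectangle (perimeter 37.00 mm); the cylinder at (-2, 14) is absent (z outside [3.5, 7.5]); Taking the union: the regions partially overlap (shared area 18.00 mm²), so the edge portions inside another operand are dropped and the merged outline is re-measured after clipping — boundary = 100.00 mm. Overall, the cross-section is a single solid region. Total boundary length (outer) = 100.00 mm.

100.00 mm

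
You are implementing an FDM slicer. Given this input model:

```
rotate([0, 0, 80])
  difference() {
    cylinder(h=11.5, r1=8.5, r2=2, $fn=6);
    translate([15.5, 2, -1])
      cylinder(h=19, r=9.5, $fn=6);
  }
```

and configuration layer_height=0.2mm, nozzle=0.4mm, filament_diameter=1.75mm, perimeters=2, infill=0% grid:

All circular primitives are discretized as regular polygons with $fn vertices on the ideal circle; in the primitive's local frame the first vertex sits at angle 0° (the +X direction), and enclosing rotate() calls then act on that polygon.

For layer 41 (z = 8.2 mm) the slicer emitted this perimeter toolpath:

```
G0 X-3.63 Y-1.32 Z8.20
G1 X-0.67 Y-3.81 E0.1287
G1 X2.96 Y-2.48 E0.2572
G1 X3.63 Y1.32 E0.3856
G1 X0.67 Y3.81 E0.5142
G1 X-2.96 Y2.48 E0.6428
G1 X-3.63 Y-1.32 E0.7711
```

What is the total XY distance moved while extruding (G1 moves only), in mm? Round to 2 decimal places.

23.19 mm

Sum the Euclidean lengths of each G1 segment: total = 23.19 mm.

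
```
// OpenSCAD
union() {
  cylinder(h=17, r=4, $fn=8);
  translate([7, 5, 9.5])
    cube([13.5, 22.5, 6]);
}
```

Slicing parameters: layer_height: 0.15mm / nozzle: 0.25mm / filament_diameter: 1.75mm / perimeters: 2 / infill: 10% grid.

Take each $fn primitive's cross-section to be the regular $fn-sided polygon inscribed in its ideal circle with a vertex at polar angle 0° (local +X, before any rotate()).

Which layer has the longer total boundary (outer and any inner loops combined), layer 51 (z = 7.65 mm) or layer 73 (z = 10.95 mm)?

layer 73 (z = 10.95 mm)

Layer 51 (z = 7.65): the r=4 cylinder gives a regular 8-gon of circumradius 4 (constant along its height) (perimeter = 2·8·4.000·sin(180°/8) = 24.49 mm); the cube at (7, 5) is not intersected at this z (z outside [9.5, 15.5]); Merging all regions: only the r=4 cylinder is present, so the union is just that shape — boundary = 24.49 mm. So its perimeter = 24.49 mm. Layer 73 (z = 10.95): the r=4 cylinder contributes a regular 8-gon of circumradius 4 (perimeter = 2·8·4.000·sin(180°/8) = 24.49 mm); the cube at (7, 5) (footprint 13.5×22.5) is included at this height (perimeter 72.00 mm); Combining (union): the 2 present regions are separate (no shared area or edge), so areas and boundary lengths simply add and each stays a separate island — boundary = 96.49 mm. So its perimeter = 96.49 mm. Layer 73 is larger (96.49 vs 24.49 mm).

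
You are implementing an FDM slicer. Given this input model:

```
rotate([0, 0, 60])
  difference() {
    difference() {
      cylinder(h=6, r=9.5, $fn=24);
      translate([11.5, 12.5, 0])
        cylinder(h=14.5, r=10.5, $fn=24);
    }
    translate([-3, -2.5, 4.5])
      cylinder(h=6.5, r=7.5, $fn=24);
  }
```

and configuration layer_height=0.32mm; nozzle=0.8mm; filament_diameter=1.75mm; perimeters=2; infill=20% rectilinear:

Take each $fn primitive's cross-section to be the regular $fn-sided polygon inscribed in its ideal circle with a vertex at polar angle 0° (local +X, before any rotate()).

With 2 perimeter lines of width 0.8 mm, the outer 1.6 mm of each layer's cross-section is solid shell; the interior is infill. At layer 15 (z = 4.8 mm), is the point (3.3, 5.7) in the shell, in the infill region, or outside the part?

infill

At z = 4.8 mm: the r=9.5 cylinder contributes a regular 24-gon of circumradius 9.5; the r=10.5 cylinder at (11.5, 12.5) gives a regular 24-gon of circumradius 10.5 (constant along its height); Taking the first minus the rest: starting from the r=9.5 cylinder, the r=10.5 cylinder at (11.5, 12.5) partially overlaps it — only the 20.29 mm² overlap (of its 342.42 mm²) is removed, clipping the outline — 1 connected region; the r=7.5 cylinder at (-3, -2.5) contributes a regular 24-gon of circumradius 7.5; Taking the first minus the rest: starting from the result so far, the r=7.5 cylinder at (-3, -2.5) partially overlaps it — only the 153.08 mm² overlap (of its 174.70 mm²) is removed, clipping the outline — 1 connected region; (rotated 60° about Z; rotation is an isometry so areas/perimeters/island counts are preserved). Overall, the cross-section is a single solid region. Undo the 60° rotation: the query point maps to (6.586, -0.008) in the un-rotated model frame. The nearest boundary edge runs (4.50, -2.50)→(4.24, -0.56); distance from the point to it = 2.41 mm. The point is inside the cross-section and 2.41 mm from the nearest boundary — more than the 1.6 mm shell width (2 × 0.8), so it's in the infill interior.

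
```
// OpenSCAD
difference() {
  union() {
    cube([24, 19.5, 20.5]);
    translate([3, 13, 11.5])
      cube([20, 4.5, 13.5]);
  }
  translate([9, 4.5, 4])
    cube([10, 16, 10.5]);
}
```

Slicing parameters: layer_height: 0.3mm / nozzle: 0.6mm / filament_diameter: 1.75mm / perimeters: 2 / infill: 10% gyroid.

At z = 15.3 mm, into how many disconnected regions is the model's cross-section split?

At z = 15.3 mm: the cube is present — its section is the full 24×19.5 rectangle; the cube at (3, 13) (footprint 20×4.5) is included at this height; Taking the union: the 20×4.5 cube at (3, 13) lies entirely inside the 24×19.5 cube, so the union is just the 24×19.5 cube — 1 connected region; the cube at (9, 4.5) is not intersected at this z (z outside [4, 14.5]); Taking the first minus the rest: none of the subtracted shapes is present at this height, so the result so far is unchanged — 1 connected region. The result has 1 disconnected region.

1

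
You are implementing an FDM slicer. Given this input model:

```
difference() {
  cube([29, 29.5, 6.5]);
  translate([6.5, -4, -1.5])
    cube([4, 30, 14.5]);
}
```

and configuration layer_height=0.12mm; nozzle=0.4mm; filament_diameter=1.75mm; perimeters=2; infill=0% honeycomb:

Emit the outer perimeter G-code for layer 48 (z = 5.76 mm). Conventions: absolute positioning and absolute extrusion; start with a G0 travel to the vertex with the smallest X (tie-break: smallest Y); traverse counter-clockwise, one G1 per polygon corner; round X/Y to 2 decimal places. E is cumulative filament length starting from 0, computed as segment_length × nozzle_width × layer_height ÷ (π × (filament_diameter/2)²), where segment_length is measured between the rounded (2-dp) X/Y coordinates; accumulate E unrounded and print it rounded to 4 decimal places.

G0 X0.00 Y0.00 Z5.76
G1 X6.50 Y0.00 E0.1297
G1 X6.50 Y26.00 E0.6486
G1 X10.50 Y26.00 E0.7284
G1 X10.50 Y0.00 E1.2473
G1 X29.00 Y0.00 E1.6164
G1 X29.00 Y29.50 E2.2051
G1 X0.00 Y29.50 E2.7839
G1 X0.00 Y0.00 E3.3726

At z = 5.76 mm: the 29×29.5 cube contributes its full rectangle; the cube at (6.5, -4) is present — its section is the full 4×30 rectangle; Taking the first minus the rest: starting from the 29×29.5 cube, the 4×30 cube at (6.5, -4) partially overlaps it — only the 104.00 mm² overlap (of its 120.00 mm²) is removed, clipping the outline — 1 connected region. The outline is a single polygon with 8 vertices. Extrusion per mm of travel: 0.4 × 0.12 / (π × 0.875²) = 0.019956. Accumulating E over each segment gives final E = 3.3726.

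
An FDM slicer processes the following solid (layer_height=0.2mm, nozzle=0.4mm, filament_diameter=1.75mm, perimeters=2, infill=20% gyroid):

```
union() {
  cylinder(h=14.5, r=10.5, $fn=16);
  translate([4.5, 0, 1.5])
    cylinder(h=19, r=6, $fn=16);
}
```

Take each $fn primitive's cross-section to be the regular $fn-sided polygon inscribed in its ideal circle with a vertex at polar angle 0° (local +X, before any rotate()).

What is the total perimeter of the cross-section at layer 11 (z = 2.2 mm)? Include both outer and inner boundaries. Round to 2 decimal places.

At z = 2.2 mm: the r=10.5 cylinder gives a regular 16-gon of circumradius 10.5 (constant along its height) (perimeter = 2·16·10.500·sin(180°/16) = 65.55 mm); the r=6 cylinder at (4.5, 0) contributes a regular 16-gon of circumradius 6 (perimeter = 2·16·6.000·sin(180°/16) = 37.46 mm); Taking the union: the r=6 cylinder at (4.5, 0) lies entirely inside the r=10.5 cylinder, so the union is just the r=10.5 cylinder — boundary = 65.55 mm. Overall, the cross-section is a single solid region. Total boundary length (outer) = 65.55 mm.

65.55 mm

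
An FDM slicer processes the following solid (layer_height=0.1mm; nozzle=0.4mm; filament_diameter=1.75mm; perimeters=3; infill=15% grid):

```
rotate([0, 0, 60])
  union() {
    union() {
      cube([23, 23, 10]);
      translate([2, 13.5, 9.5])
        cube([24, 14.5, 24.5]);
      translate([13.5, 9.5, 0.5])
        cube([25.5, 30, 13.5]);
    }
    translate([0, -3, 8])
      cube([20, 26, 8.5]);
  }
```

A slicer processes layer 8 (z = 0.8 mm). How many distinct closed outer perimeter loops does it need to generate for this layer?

1

At z = 0.8 mm: the 23×23 cube contributes its full rectangle; the cube at (2, 13.5) is not intersected at this z (z outside [9.5, 34]); the 25.5×30 cube at (13.5, 9.5) contributes its full rectangle; Combining (union): the regions partially overlap (shared area 128.25 mm²), so overlapping operands fuse into one piece — 1 connected region; the cube at (0, -3) does not reach this height (z outside [8, 16.5]); Merging all regions: only the result so far is present, so the union is just that shape — 1 connected region; (rotated 60° about Z; rotation is an isometry so areas/perimeters/island counts are preserved). The result has 1 disconnected region.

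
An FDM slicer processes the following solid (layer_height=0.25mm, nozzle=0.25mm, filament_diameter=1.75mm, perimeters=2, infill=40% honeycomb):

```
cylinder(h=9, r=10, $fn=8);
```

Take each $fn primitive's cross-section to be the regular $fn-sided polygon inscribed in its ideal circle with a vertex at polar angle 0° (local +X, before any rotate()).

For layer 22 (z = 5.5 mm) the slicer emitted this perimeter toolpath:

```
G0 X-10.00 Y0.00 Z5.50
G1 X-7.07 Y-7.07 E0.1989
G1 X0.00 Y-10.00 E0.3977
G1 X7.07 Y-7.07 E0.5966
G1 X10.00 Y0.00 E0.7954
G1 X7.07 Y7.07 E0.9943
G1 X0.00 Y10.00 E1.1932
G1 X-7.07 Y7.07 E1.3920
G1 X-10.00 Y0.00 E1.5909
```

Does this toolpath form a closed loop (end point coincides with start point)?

Start point (G0): (-10.00, 0.00). End point (last G1): the path returns to the start — closed.

yes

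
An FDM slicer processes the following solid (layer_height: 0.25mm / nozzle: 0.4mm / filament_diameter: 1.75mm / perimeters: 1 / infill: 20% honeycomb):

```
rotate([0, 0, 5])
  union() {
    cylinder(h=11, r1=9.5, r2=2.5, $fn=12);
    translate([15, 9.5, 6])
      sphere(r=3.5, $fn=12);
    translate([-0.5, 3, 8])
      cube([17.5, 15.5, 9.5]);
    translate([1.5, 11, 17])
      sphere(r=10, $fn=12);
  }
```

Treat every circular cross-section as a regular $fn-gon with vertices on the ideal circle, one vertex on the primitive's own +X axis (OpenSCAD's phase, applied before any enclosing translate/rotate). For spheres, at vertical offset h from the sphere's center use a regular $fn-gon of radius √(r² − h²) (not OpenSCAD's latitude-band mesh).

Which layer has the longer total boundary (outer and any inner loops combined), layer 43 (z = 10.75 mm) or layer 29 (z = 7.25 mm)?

Layer 43 (z = 10.75): the cone contributes a regular 12-gon of circumradius 2.659 (interpolated between r1=9.5 and r2=2.5 at t=0.977) (perimeter = 2·12·2.659·sin(180°/12) = 16.52 mm); the sphere at (15, 9.5) does not reach this height (|z−center|=4.750 > r=3.5); the cube at (-0.5, 3) (footprint 17.5×15.5) is included at this height (perimeter 66.00 mm); the r=10 sphere at (1.5, 11) slices to a regular 12-gon of circumradius 7.806 (√(r²−h²) with h=6.25 from center) (perimeter = 2·12·7.806·sin(180°/12) = 48.49 mm); Taking the union: the regions partially overlap (shared area 121.21 mm²), so the edge portions inside another operand are dropped and the merged outline is re-measured after clipping — boundary = 88.16 mm; (whole slice rotated 5° about Z — lengths, areas and connectivity unchanged). So its perimeter = 88.16 mm. Layer 29 (z = 7.25): the cone contributes a regular 12-gon of circumradius 4.886 (interpolated between r1=9.5 and r2=2.5 at t=0.659) (perimeter = 2·12·4.886·sin(180°/12) = 30.35 mm); the r=3.5 sphere at (15, 9.5) slices to a regular 12-gon of circumradius 3.269 (√(r²−h²) with h=1.25 from center) (perimeter = 2·12·3.269·sin(180°/12) = 20.31 mm); the cube at (-0.5, 3) is absent (z outside [8, 17.5]); the r=10 sphere at (1.5, 11) slices to a regular 12-gon of circumradius 2.222 (√(r²−h²) with h=9.75 from center) (perimeter = 2·12·2.222·sin(180°/12) = 13.80 mm); Merging all regions: the 3 present regions are separate (no shared area or edge), so areas and boundary lengths simply add and each stays a separate island — boundary = 64.46 mm; (whole slice rotated 5° about Z — lengths, areas and connectivity unchanged). So its perimeter = 64.46 mm. Layer 43 is larger (88.16 vs 64.46 mm).

layer 43 (z = 10.75 mm)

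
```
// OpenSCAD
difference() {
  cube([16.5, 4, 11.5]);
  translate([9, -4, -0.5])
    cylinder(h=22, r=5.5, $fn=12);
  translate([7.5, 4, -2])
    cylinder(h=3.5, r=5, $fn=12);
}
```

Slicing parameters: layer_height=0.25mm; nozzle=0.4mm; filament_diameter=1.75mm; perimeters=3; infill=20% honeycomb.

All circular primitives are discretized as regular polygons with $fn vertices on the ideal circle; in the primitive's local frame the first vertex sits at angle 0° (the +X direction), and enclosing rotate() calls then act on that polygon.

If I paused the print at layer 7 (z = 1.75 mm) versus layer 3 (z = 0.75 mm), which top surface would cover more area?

layer 7 (z = 1.75 mm)

Layer 7 (z = 1.75): the cube (footprint 16.5×4) is included at this height (area 66.00 mm²); the cylinder at (9, -4): section is a regular 12-gon, circumradius r=5.5 (area = (12/2)·5.500²·sin(360°/12) = 90.75 mm²); the cylinder at (7.5, 4) is not intersected at this z (z outside [-2, 1.5]); Subtracting the remaining from the first: starting from the 16.5×4 cube (66.00 mm²), the r=5.5 cylinder at (9, -4) partially overlaps it — only the 6.81 mm² overlap (of its 90.75 mm²) is removed, clipping the outline — area = 59.19 mm². So its area = 59.19 mm². Layer 3 (z = 0.75): the cube (footprint 16.5×4) is included at this height (area 66.00 mm²); the r=5.5 cylinder at (9, -4) contributes a regular 12-gon of circumradius 5.5 (area = (12/2)·5.500²·sin(360°/12) = 90.75 mm²); the r=5 cylinder at (7.5, 4) contributes a regular 12-gon of circumradius 5 (area = (12/2)·5.000²·sin(360°/12) = 75.00 mm²); After the difference (first − rest): starting from the 16.5×4 cube (66.00 mm²), the r=5.5 cylinder at (9, -4) partially overlaps it — only the 6.81 mm² overlap (of its 90.75 mm²) is removed, clipping the outline; the r=5 cylinder at (7.5, 4) partially overlaps it — only the 28.39 mm² overlap (of its 75.00 mm²) is removed, clipping the outline — area = 30.81 mm². So its area = 30.81 mm². Layer 7 is larger (59.19 vs 30.81 mm²).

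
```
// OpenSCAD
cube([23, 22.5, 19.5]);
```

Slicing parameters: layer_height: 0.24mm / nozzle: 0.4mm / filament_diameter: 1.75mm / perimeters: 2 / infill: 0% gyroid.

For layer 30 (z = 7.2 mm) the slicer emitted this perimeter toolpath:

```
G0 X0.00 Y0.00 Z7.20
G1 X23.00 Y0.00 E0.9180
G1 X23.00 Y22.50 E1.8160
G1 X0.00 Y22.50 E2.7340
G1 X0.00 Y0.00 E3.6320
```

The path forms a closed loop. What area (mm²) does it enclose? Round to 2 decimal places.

Apply the shoelace formula to the sequence of (X, Y) vertices; enclosed area = 517.50 mm².

517.50 mm²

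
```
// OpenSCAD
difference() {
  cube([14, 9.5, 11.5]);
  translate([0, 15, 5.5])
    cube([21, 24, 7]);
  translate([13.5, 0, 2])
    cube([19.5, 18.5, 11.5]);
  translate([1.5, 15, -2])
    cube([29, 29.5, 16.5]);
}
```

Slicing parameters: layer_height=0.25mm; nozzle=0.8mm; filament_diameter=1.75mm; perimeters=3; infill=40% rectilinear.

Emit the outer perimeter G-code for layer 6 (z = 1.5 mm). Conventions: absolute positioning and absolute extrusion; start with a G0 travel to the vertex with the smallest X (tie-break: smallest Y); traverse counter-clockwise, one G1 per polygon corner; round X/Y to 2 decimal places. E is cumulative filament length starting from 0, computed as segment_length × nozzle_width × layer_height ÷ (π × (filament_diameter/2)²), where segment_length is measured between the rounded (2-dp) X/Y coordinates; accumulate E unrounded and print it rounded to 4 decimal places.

G0 X0.00 Y0.00 Z1.50
G1 X14.00 Y0.00 E1.1641
G1 X14.00 Y9.50 E1.9540
G1 X0.00 Y9.50 E3.1181
G1 X0.00 Y0.00 E3.9081

At z = 1.5 mm: the 14×9.5 cube contributes its full rectangle; the cube at (0, 15) does not reach this height (z outside [5.5, 12.5]); the cube at (13.5, 0) is absent (z outside [2, 13.5]); the cube at (1.5, 15) is present — its section is the full 29×29.5 rectangle; Taking the first minus the rest: starting from the 14×9.5 cube, the 29×29.5 cube at (1.5, 15) misses the remaining region (no effect) — 1 connected region. The outline is a single polygon with 4 vertices. Extrusion per mm of travel: 0.8 × 0.25 / (π × 0.875²) = 0.083150. Accumulating E over each segment gives final E = 3.9081.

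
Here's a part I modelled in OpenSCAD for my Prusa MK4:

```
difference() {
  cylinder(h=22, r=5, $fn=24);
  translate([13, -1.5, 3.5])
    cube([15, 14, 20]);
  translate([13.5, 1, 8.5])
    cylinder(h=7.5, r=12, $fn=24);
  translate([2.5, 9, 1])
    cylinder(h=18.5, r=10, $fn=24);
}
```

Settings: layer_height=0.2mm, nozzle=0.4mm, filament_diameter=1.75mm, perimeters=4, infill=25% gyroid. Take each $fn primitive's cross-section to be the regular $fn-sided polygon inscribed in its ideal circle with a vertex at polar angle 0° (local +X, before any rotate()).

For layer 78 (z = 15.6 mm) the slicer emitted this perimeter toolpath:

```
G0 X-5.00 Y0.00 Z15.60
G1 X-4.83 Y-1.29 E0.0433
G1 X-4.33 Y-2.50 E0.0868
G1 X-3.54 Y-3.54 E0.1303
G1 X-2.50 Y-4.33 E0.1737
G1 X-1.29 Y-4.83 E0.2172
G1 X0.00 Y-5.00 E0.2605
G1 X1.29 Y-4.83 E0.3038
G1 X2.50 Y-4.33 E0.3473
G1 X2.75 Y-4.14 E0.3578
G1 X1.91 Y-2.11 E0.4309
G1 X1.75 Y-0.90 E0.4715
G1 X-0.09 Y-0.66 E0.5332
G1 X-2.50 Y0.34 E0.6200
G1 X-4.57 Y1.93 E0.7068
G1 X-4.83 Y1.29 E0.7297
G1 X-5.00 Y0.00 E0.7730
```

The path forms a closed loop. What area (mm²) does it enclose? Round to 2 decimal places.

30.55 mm²

Apply the shoelace formula to the sequence of (X, Y) vertices; enclosed area = 30.55 mm².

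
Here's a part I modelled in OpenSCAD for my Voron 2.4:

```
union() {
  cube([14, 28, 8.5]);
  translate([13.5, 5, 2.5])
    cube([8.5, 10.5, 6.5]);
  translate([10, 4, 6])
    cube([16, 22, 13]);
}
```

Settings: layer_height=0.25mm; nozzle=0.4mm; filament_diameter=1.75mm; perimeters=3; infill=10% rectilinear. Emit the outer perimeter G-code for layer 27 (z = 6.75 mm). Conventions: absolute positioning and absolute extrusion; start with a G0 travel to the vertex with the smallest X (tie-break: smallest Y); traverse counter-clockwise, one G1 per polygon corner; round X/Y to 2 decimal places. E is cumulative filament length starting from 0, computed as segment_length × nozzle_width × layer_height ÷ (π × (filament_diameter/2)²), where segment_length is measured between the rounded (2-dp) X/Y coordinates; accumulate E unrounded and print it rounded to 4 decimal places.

At z = 6.75 mm: the cube is present — its section is the full 14×28 rectangle; the cube at (13.5, 5) is present — its section is the full 8.5×10.5 rectangle; the cube at (10, 4) (footprint 16×22) is included at this height; Combining (union): the regions partially overlap (shared area 177.25 mm²), so overlapping operands fuse into one piece — 1 connected region. The outline is a single polygon with 8 vertices. Extrusion per mm of travel: 0.4 × 0.25 / (π × 0.875²) = 0.041575. Accumulating E over each segment gives final E = 4.4901.

G0 X0.00 Y0.00 Z6.75
G1 X14.00 Y0.00 E0.5821
G1 X14.00 Y4.00 E0.7484
G1 X26.00 Y4.00 E1.2473
G1 X26.00 Y26.00 E2.1619
G1 X14.00 Y26.00 E2.6608
G1 X14.00 Y28.00 E2.7440
G1 X0.00 Y28.00 E3.3260
G1 X0.00 Y0.00 E4.4901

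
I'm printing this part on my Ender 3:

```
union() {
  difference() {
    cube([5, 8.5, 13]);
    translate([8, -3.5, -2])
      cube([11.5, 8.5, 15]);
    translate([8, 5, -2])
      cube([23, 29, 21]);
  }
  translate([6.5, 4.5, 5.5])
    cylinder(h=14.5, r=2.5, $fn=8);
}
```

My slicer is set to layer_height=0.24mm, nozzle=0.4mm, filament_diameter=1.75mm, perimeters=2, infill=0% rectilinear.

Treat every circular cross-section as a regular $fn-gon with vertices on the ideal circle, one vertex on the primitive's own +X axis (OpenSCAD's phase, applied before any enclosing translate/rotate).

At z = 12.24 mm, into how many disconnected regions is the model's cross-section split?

1

At z = 12.24 mm: the 5×8.5 cube contributes its full rectangle; the cube at (8, -3.5) (footprint 11.5×8.5) is included at this height; the 23×29 cube at (8, 5) contributes its full rectangle; Subtracting the remaining from the first: starting from the 5×8.5 cube, the 11.5×8.5 cube at (8, -3.5) misses the remaining region (no effect); the 23×29 cube at (8, 5) misses the remaining region (no effect) — 1 connected region; the cylinder at (6.5, 4.5): section is a regular 8-gon, circumradius r=2.5; Merging all regions: the regions partially overlap (shared area 2.27 mm²), so overlapping operands fuse into one piece — 1 connected region. The result has 1 disconnected region.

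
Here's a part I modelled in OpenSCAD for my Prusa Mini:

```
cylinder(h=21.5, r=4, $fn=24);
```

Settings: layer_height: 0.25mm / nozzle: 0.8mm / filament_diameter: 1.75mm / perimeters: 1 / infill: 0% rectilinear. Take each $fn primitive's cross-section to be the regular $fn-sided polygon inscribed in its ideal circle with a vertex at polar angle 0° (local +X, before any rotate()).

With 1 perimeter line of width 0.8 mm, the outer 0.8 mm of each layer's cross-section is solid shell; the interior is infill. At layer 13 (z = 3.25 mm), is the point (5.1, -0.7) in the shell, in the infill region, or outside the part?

At z = 3.25 mm: the cylinder: section is a regular 24-gon, circumradius r=4. Overall, the cross-section is a single solid region. The nearest boundary edge runs (3.86, -1.04)→(4.00, 0.00); distance from the point to it = 1.18 mm. The point is not inside any of the regions above, so it lies outside the cross-section (1.18 mm from the nearest boundary).

outside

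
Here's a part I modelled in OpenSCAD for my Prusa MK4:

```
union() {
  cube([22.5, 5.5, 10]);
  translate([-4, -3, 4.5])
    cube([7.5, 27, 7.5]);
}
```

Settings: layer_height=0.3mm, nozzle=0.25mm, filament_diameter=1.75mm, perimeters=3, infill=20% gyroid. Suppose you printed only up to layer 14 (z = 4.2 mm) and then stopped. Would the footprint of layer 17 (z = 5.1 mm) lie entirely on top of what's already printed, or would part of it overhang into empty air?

Compare the two slices. At z = 4.2: the cube is present — its section is the full 22.5×5.5 rectangle (area 123.75 mm²); the cube at (-4, -3) is absent (z outside [4.5, 12]); Taking the union: only the 22.5×5.5 cube is present, so the union is just that shape — area = 123.75 mm². At z = 5.1: the 22.5×5.5 cube contributes its full rectangle (area 123.75 mm²); the 7.5×27 cube at (-4, -3) contributes its full rectangle (area 202.50 mm²); Taking the union: the regions partially overlap — summed areas 326.25 mm² minus the doubly-counted overlap 19.25 mm² gives 307.00 mm² — area = 307.00 mm². Checking containment: at z = 5.1 the cross-section extends beyond the z = 4.2 cross-section by about 183.25 mm².

part overhangs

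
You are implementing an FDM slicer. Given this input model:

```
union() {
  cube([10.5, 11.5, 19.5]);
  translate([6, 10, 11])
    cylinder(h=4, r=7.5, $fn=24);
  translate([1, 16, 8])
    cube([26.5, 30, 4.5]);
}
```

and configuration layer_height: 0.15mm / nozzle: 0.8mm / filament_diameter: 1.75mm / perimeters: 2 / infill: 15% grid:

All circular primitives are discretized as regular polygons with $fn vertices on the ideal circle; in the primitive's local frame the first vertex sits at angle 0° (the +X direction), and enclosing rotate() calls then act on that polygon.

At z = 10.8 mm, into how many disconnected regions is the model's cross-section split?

2

At z = 10.8 mm: the cube (footprint 10.5×11.5) is included at this height; the cylinder at (6, 10) is absent (z outside [11, 15]); the cube at (1, 16) is present — its section is the full 26.5×30 rectangle; Combining (union): the 2 present regions are separate (no shared area or edge), so areas and boundary lengths simply add and each stays a separate island — 2 connected regions. The result has 2 disconnected regions.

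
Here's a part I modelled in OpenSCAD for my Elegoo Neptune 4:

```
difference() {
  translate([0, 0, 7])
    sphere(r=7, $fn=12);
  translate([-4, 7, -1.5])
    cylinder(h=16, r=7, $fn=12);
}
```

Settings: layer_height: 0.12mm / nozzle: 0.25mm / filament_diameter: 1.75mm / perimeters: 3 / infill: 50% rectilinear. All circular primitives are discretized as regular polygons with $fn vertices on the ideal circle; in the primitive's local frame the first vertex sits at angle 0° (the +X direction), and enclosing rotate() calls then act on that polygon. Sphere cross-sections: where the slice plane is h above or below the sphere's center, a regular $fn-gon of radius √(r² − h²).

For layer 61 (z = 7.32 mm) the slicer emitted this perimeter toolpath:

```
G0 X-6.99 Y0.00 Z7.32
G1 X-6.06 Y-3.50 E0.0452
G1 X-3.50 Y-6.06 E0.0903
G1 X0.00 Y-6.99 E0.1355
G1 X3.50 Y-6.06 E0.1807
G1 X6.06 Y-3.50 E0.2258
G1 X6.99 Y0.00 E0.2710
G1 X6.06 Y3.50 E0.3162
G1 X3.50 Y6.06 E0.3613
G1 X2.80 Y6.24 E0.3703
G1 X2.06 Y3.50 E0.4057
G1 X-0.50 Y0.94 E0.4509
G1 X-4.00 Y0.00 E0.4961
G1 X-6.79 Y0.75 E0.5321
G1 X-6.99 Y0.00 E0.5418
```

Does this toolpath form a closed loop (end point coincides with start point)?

yes

Start point (G0): (-6.99, 0.00). End point (last G1): the path returns to the start — closed.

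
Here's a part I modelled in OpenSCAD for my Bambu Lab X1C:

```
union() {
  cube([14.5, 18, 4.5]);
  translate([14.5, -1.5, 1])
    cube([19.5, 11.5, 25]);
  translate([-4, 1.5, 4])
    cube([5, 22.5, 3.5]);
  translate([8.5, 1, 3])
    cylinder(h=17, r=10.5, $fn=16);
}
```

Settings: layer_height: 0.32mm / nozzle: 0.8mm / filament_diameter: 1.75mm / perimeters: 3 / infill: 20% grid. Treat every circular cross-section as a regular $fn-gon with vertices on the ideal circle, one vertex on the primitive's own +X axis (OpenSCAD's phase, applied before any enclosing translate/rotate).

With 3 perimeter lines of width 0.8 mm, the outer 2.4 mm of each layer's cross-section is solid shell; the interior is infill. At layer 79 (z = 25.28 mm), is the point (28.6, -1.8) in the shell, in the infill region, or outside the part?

outside

At z = 25.28 mm: the cube is not intersected at this z (z outside [0, 4.5]); the cube at (14.5, -1.5) (footprint 19.5×11.5) is included at this height; the cube at (-4, 1.5) does not reach this height (z outside [4, 7.5]); the cylinder at (8.5, 1) is absent (z outside [3, 20]); Taking the union: only the 19.5×11.5 cube at (14.5, -1.5) is present, so the union is just that shape — 1 connected region. Overall, the cross-section is a single solid region. The nearest boundary edge runs (14.50, -1.50)→(34.00, -1.50); distance from the point to it = 0.30 mm. The point is not inside any of the regions above, so it lies outside the cross-section (0.30 mm from the nearest boundary).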